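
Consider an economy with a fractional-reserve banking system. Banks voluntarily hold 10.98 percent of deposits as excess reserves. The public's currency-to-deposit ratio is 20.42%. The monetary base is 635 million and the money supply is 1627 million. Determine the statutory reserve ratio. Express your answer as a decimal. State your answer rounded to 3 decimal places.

0.156

Using m = M/MB = 1627/635 ≈ 2.562205. Since m = (1 + c)/(c + rr + e), the denominator satisfies c + rr + e = (1 + c)/m = (1 + 0.2042) / 2.562205 ≈ 0.469986.
With c = 0.2042 and e = 0.1098, the statutory reserve ratio is 0.469986 − 0.2042 − 0.1098 = 0.155986.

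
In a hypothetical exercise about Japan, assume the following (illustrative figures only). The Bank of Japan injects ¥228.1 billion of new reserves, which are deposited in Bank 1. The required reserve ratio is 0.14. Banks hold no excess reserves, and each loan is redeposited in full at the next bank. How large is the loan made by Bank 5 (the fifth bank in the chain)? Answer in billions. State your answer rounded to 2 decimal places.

Each bank lends a fraction (1 − rr) = 0.8600 of the deposit it receives, so Bank 5 receives 228.1·0.8600^4 and lends 228.1·0.8600^5 ≈ 107.3044 billion.

¥107.30 billion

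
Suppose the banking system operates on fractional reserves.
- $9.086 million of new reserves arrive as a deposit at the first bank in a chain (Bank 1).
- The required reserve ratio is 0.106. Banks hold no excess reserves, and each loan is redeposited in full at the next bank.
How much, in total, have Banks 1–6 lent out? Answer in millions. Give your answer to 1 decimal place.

Bank i lends (1 − rr)^i of the original deposit: Bank 1 lends 9.086·0.8940 ≈ 8.1229, Bank 2 lends 9.086·0.8940² ≈ 7.2619, and so on.
Summing a geometric series: total = 9.086·[0.8940·(1 − 0.8940^6) / (1 − 0.8940)] ≈ 37.5082 million.

$37.5 million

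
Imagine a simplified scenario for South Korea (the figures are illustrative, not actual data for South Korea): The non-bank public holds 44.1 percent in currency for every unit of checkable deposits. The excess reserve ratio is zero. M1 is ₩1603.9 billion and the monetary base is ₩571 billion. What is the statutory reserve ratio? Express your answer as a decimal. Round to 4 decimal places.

Using m = M/MB = 1603.9/571 ≈ 2.808932. Since m = (1 + c)/(c + rr + e), the denominator satisfies c + rr + e = (1 + c)/m = (1 + 0.441) / 2.808932 ≈ 0.513006.
With c = 0.441 and e = 0, the statutory reserve ratio is 0.513006 − 0.441 − 0 = 0.072006.

0.0720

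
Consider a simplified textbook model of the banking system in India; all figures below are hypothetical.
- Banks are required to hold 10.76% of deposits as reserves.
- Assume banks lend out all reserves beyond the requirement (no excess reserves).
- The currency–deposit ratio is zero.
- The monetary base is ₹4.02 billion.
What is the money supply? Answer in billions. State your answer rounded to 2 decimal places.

With no currency drain or excess reserves, the money multiplier is m = 1/rr = 1/0.1076 ≈ 9.2937.
Money supply M = m × MB = 9.2937 × 4.02 ≈ 37.3607 billion.

₹37.36 billion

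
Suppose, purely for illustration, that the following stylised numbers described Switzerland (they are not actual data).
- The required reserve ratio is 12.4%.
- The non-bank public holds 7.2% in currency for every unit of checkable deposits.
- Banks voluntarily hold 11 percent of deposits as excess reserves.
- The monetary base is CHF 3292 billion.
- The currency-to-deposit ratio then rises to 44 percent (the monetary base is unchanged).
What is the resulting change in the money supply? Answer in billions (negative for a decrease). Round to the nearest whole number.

-4499 billion

Initially m₁ = (1 + 0.072) / (0.124 + 0.11 + 0.072) ≈ 3.50327, so M₁ = 3.50327 × 3292 ≈ 11532.7648 billion.
After the change m₂ = (1 + 0.44) / (0.124 + 0.11 + 0.44) ≈ 2.13650, so M₂ = 2.13650 × 3292 = 7033.358 billion.
ΔM = M₂ − M₁ = 7033.358 − 11532.7648 = -4499.4068 billion.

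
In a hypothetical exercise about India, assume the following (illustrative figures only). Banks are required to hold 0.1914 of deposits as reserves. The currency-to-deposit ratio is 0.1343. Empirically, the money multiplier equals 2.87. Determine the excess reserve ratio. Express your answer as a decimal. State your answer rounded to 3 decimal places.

0.070

Using m = 2.87. Since m = (1 + c)/(c + rr + e), the denominator satisfies c + rr + e = (1 + c)/m = (1 + 0.1343) / 2.87 ≈ 0.395226.
With c = 0.1343 and rr = 0.1914, the excess reserve ratio is 0.395226 − 0.1343 − 0.1914 = 0.069526.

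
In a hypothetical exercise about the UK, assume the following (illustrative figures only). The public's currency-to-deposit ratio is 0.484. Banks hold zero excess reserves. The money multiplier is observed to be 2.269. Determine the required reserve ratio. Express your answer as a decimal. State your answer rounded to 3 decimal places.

Using m = 2.269. Since m = (1 + c)/(c + rr + e), the denominator satisfies c + rr + e = (1 + c)/m = (1 + 0.484) / 2.269 ≈ 0.654033.
With c = 0.484 and e = 0, the required reserve ratio is 0.654033 − 0.484 − 0 = 0.170033.

0.170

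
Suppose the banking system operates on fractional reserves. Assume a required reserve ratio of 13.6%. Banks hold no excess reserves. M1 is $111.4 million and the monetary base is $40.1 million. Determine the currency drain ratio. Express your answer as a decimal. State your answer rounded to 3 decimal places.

Using m = M/MB = 111.4/40.1 ≈ 2.778055. From m = (1 + c)/(c + rr + e), rearranging gives 1 + c = m·(c + rr + e), so c·(1 − m) = m·(rr + e) − 1.
Hence c = [m·(rr + e) − 1]/(1 − m) = [2.778055 × (0.136 + 0) − 1] / (1 − 2.778055) ≈ 0.349924.

0.350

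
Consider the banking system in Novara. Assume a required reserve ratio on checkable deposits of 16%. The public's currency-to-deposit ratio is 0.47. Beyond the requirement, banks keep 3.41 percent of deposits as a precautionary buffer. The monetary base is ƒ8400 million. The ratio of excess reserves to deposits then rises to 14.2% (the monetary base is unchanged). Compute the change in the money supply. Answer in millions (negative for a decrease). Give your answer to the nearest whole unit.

-2599 million

Initially m₁ = (1 + 0.47) / (0.16 + 0.0341 + 0.47) ≈ 2.21352, so M₁ = 2.21352 × 8400 = 18593.568 million.
After the change m₂ = (1 + 0.47) / (0.16 + 0.142 + 0.47) ≈ 1.90415, so M₂ = 1.90415 × 8400 = 15994.86 million.
ΔM = M₂ − M₁ = 15994.86 − 18593.568 = -2598.708 million.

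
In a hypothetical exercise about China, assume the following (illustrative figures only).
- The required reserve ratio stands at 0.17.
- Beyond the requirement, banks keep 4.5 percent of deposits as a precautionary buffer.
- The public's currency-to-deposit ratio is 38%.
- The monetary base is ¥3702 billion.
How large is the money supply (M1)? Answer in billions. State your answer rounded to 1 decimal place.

The money multiplier is m = (1 + c) / (rr + e + c) = (1 + 0.38) / (0.17 + 0.045 + 0.38) ≈ 2.319328.
So M = m × MB = 2.319328 × 3702 ≈ 8586.1523 billion.

¥8586.2 billion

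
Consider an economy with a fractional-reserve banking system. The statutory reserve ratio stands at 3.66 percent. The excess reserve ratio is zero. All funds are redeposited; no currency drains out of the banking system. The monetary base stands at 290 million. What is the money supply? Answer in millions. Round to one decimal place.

7923.5 million

With no currency drain or excess reserves, the money multiplier is m = 1/rr = 1/0.0366 ≈ 27.32240.
Money supply M = m × MB = 27.32240 × 290 = 7923.496 million.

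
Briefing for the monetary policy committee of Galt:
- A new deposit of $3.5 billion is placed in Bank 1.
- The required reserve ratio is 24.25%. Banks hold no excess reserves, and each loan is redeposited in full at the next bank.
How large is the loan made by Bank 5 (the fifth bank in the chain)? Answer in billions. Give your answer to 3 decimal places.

Each bank lends a fraction (1 − rr) = 0.7575 of the deposit it receives, so Bank 5 receives 3.5·0.7575^4 and lends 3.5·0.7575^5 ≈ 0.8729 billion.

$0.873 billion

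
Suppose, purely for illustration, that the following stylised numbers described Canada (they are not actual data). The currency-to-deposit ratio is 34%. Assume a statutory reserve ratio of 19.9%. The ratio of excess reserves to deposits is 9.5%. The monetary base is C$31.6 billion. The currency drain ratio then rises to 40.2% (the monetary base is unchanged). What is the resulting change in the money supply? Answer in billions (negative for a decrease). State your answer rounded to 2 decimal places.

-3.13 billion

Initially m₁ = (1 + 0.34) / (0.199 + 0.095 + 0.34) ≈ 2.11356, so M₁ = 2.11356 × 31.6 ≈ 66.7885 billion.
After the change m₂ = (1 + 0.402) / (0.199 + 0.095 + 0.402) ≈ 2.01437, so M₂ = 2.01437 × 31.6 ≈ 63.6541 billion.
ΔM = M₂ − M₁ = 63.6541 − 66.7885 = -3.1344 billion.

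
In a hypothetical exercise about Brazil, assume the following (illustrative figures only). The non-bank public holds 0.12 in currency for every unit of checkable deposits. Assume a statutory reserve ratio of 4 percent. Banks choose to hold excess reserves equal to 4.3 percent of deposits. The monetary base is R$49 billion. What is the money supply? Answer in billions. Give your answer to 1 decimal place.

R$270.3 billion

The money multiplier is m = (1 + c) / (rr + e + c) = (1 + 0.12) / (0.04 + 0.043 + 0.12) ≈ 5.5172.
So M = m × MB = 5.5172 × 49 = 270.3428 billion.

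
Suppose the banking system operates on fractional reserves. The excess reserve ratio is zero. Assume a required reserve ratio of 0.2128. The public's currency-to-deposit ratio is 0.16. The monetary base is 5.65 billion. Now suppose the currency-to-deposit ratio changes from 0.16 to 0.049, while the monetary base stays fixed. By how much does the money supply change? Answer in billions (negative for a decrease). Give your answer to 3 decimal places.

Initially m₁ = (1 + 0.16) / (0.2128 + 0.16) ≈ 3.11159, so M₁ = 3.11159 × 5.65 ≈ 17.5805 billion.
After the change m₂ = (1 + 0.049) / (0.2128 + 0.049) ≈ 4.00688, so M₂ = 4.00688 × 5.65 ≈ 22.6389 billion.
ΔM = M₂ − M₁ = 22.6389 − 17.5805 = 5.0584 billion.

5.058 billion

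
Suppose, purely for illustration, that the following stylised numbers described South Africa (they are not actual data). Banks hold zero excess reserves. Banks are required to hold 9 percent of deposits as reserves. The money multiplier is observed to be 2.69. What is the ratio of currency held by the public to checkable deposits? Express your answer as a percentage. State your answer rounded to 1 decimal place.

Using m = 2.69. From m = (1 + c)/(c + rr + e), rearranging gives 1 + c = m·(c + rr + e), so c·(1 − m) = m·(rr + e) − 1.
Hence c = [m·(rr + e) − 1]/(1 − m) = [2.69 × (0.09 + 0) − 1] / (1 − 2.69) ≈ 0.448462.

44.8%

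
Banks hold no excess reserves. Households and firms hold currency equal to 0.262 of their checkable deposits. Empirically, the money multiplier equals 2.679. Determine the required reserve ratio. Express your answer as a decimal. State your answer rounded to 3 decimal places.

0.209

Using m = 2.679. Since m = (1 + c)/(c + rr + e), the denominator satisfies c + rr + e = (1 + c)/m = (1 + 0.262) / 2.679 ≈ 0.471071.
With c = 0.262 and e = 0, the required reserve ratio is 0.471071 − 0.262 − 0 = 0.209071.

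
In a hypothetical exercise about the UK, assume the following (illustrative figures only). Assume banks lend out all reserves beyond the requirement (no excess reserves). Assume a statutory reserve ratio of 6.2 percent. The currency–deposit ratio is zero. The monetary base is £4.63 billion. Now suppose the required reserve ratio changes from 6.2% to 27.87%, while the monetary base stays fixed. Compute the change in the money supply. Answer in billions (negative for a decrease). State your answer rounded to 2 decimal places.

Initially m₁ = 1 / (0.062) ≈ 16.1290, so M₁ = 16.1290 × 4.63 ≈ 74.6773 billion.
After the change m₂ = 1 / (0.2787) ≈ 3.5881, so M₂ = 3.5881 × 4.63 ≈ 16.6129 billion.
ΔM = M₂ − M₁ = 16.6129 − 74.6773 = -58.0644 billion.

-58.06 billion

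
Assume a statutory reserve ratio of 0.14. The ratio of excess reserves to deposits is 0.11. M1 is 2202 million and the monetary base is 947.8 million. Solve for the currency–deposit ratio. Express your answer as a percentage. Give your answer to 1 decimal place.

Using m = M/MB = 2202/947.8 ≈ 2.323275. From m = (1 + c)/(c + rr + e), rearranging gives 1 + c = m·(c + rr + e), so c·(1 − m) = m·(rr + e) − 1.
Hence c = [m·(rr + e) − 1]/(1 − m) = [2.323275 × (0.14 + 0.11) − 1] / (1 − 2.323275) ≈ 0.316776.

31.7%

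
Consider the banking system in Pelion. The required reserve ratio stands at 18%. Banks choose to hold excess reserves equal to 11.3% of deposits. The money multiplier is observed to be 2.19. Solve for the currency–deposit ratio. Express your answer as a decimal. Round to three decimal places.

Using m = 2.19. From m = (1 + c)/(c + rr + e), rearranging gives 1 + c = m·(c + rr + e), so c·(1 − m) = m·(rr + e) − 1.
Hence c = [m·(rr + e) − 1]/(1 − m) = [2.19 × (0.18 + 0.113) − 1] / (1 − 2.19) ≈ 0.301118.

0.301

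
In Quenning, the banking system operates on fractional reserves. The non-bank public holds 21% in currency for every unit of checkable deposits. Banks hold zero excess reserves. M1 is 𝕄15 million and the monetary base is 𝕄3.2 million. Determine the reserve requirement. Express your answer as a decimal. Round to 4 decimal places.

Using m = M/MB = 15/3.2 = 4.687500. Since m = (1 + c)/(c + rr + e), the denominator satisfies c + rr + e = (1 + c)/m = (1 + 0.21) / 4.687500 ≈ 0.258133.
With c = 0.21 and e = 0, the reserve requirement is 0.258133 − 0.21 − 0 = 0.048133.

0.0481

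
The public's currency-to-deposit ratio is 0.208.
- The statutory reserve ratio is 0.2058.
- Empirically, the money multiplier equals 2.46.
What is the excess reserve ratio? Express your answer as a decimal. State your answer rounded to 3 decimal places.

Using m = 2.46. Since m = (1 + c)/(c + rr + e), the denominator satisfies c + rr + e = (1 + c)/m = (1 + 0.208) / 2.46 ≈ 0.491057.
With c = 0.208 and rr = 0.2058, the excess reserve ratio is 0.491057 − 0.208 − 0.2058 = 0.077257.

0.077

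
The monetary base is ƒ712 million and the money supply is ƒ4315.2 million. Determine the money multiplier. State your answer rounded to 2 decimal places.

6.06

The money multiplier is m = M / MB = 4315.2 / 712 ≈ 6.06067.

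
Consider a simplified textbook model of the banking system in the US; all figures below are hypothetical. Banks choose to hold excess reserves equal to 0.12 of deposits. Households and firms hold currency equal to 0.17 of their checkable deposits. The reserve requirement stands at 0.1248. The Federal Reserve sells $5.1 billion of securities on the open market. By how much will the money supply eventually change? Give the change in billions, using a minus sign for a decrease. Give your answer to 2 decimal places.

The money multiplier is m = (1 + c) / (rr + e + c) = (1 + 0.17) / (0.1248 + 0.12 + 0.17) ≈ 2.8206.
The sale removes 5.1 billion of base, so ΔM = m × ΔMB = 2.8206 × (−5.1) ≈ -14.3851 billion.

-14.39 billion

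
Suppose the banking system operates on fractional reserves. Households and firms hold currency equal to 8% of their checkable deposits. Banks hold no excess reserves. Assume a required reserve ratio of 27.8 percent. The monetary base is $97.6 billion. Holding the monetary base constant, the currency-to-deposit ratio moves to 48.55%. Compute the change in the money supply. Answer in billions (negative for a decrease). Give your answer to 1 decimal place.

-104.5 billion

Initially m₁ = (1 + 0.08) / (0.278 + 0.08) ≈ 3.0168, so M₁ = 3.0168 × 97.6 ≈ 294.4397 billion.
After the change m₂ = (1 + 0.4855) / (0.278 + 0.4855) ≈ 1.9456, so M₂ = 1.9456 × 97.6 ≈ 189.8906 billion.
ΔM = M₂ − M₁ = 189.8906 − 294.4397 = -104.5491 billion.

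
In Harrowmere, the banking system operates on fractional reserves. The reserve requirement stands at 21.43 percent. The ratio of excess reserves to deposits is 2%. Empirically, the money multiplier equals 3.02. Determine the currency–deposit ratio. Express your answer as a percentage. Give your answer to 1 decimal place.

Using m = 3.02. From m = (1 + c)/(c + rr + e), rearranging gives 1 + c = m·(c + rr + e), so c·(1 − m) = m·(rr + e) − 1.
Hence c = [m·(rr + e) − 1]/(1 − m) = [3.02 × (0.2143 + 0.02) − 1] / (1 − 3.02) ≈ 0.144759.

14.5%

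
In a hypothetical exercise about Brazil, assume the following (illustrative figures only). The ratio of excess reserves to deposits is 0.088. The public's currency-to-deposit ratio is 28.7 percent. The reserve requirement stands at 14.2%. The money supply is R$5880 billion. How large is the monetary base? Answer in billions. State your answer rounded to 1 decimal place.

R$2362.1 billion

The money multiplier is m = (1 + c) / (rr + e + c) = (1 + 0.287) / (0.142 + 0.088 + 0.287) ≈ 2.489362.
MB = M / m = 5880 / 2.489362 ≈ 2362.051 billion.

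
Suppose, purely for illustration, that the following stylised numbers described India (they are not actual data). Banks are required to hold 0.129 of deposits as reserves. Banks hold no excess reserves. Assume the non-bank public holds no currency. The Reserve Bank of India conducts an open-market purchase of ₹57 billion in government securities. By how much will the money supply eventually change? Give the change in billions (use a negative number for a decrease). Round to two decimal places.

₹441.86 billion

The simple money multiplier is m = 1/rr = 1/0.129 ≈ 7.75194.
An open-market purchase increases the monetary base by 57 billion, so ΔM = m × ΔMB = 7.75194 × 57 ≈ 441.8606 billion.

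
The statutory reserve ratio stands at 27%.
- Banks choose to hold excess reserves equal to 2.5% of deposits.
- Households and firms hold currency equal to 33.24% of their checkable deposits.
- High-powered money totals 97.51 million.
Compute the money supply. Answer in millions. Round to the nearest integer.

The money multiplier is m = (1 + c) / (rr + e + c) = (1 + 0.3324) / (0.27 + 0.025 + 0.3324) ≈ 2.1237.
So M = m × MB = 2.1237 × 97.51 ≈ 207.082 million.

207 million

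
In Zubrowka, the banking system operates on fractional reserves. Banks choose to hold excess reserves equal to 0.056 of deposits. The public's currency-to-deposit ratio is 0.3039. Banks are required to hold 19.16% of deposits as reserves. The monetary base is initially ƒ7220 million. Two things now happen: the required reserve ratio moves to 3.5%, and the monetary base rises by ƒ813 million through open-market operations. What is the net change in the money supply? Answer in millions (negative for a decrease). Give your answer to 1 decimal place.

ƒ9453.7 million

Before: m₁ = (1 + 0.3039) / (0.1916 + 0.056 + 0.3039) ≈ 2.364279, MB₁ = 7220, so M₁ = 2.364279 × 7220 ≈ 17070.0944 million.
After: m₂ = (1 + 0.3039) / (0.035 + 0.056 + 0.3039) ≈ 3.301849, MB₂ = 7220 + 813 = 8033, so M₂ = 3.301849 × 8033 ≈ 26523.753 million.
ΔM = M₂ − M₁ = 26523.753 − 17070.0944 = 9453.6586 million.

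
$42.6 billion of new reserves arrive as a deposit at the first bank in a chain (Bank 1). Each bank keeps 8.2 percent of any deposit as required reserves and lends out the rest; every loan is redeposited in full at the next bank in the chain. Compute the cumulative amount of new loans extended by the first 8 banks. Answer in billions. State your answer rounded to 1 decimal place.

Bank i lends (1 − rr)^i of the original deposit: Bank 1 lends 42.6·0.9180 = 39.1068, Bank 2 lends 42.6·0.9180² ≈ 35.9000, and so on.
Summing a geometric series: total = 42.6·[0.9180·(1 − 0.9180^8) / (1 − 0.9180)] ≈ 236.3763 billion.

$236.4 billion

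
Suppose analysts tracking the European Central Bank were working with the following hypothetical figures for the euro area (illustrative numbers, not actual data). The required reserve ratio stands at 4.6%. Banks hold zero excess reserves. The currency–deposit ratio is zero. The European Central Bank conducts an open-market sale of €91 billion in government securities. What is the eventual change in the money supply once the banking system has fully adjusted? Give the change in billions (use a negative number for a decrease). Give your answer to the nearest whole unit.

The simple money multiplier is m = 1/rr = 1/0.046 ≈ 21.7391.
An open-market sale reduces the monetary base by 91 billion, so ΔM = m × ΔMB = 21.7391 × (−91) = -1978.2581 billion.

-1978 billion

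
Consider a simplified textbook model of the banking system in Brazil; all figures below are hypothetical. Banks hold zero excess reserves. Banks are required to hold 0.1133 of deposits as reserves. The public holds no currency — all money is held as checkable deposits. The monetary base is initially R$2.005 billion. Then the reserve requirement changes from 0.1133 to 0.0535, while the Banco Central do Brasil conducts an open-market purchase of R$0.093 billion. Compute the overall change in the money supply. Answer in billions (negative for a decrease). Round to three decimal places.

R$21.519 billion

Before: m₁ = 1 / (0.1133) ≈ 8.82613, MB₁ = 2.005, so M₁ = 8.82613 × 2.005 ≈ 17.6964 billion.
After: m₂ = 1 / (0.0535) ≈ 18.69159, MB₂ = 2.005 + 0.093 = 2.098, so M₂ = 18.69159 × 2.098 ≈ 39.215 billion.
ΔM = M₂ − M₁ = 39.215 − 17.6964 = 21.5186 billion.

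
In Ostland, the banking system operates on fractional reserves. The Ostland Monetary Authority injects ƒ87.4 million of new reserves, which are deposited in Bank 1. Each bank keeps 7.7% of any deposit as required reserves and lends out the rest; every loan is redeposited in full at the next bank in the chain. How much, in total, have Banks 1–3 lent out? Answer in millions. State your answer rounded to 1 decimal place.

Bank i lends (1 − rr)^i of the original deposit: Bank 1 lends 87.4·0.9230 = 80.6702, Bank 2 lends 87.4·0.9230² ≈ 74.4586, and so on.
Summing a geometric series: total = 87.4·[0.9230·(1 − 0.9230^3) / (1 − 0.9230)] ≈ 223.8541 million.

ƒ223.9 million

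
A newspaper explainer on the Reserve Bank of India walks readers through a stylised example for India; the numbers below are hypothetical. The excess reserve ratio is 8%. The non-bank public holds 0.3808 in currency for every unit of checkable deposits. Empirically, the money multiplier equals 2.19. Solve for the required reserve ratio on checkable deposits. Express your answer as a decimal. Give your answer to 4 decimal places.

0.1697

Using m = 2.19. Since m = (1 + c)/(c + rr + e), the denominator satisfies c + rr + e = (1 + c)/m = (1 + 0.3808) / 2.19 ≈ 0.630502.
With c = 0.3808 and e = 0.08, the required reserve ratio on checkable deposits is 0.630502 − 0.3808 − 0.08 = 0.169702.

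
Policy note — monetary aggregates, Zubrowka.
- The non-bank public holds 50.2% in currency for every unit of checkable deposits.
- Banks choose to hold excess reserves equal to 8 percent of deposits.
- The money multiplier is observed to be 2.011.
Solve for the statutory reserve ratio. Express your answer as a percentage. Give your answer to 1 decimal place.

16.5%

Using m = 2.011. Since m = (1 + c)/(c + rr + e), the denominator satisfies c + rr + e = (1 + c)/m = (1 + 0.502) / 2.011 ≈ 0.746892.
With c = 0.502 and e = 0.08, the statutory reserve ratio is 0.746892 − 0.502 − 0.08 = 0.164892.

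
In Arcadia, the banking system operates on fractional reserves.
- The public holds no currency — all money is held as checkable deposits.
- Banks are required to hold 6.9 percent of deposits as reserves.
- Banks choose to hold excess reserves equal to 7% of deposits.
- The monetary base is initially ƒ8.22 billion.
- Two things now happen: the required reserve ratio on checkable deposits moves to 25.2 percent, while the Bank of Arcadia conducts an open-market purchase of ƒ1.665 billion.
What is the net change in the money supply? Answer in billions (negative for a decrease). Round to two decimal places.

Before: m₁ = 1 / (0.069 + 0.07) ≈ 7.1942, MB₁ = 8.22, so M₁ = 7.1942 × 8.22 ≈ 59.1363 billion.
After: m₂ = 1 / (0.252 + 0.07) ≈ 3.1056, MB₂ = 8.22 + 1.665 = 9.885, so M₂ = 3.1056 × 9.885 ≈ 30.6989 billion.
ΔM = M₂ − M₁ = 30.6989 − 59.1363 = -28.4374 billion.

-28.44 billion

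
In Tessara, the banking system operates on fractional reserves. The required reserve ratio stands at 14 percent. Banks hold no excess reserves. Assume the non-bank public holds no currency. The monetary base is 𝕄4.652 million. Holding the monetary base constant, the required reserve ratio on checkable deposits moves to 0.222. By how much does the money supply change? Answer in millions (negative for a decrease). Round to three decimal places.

-12.274 million

Initially m₁ = 1 / (0.14) ≈ 7.14286, so M₁ = 7.14286 × 4.652 ≈ 33.2286 million.
After the change m₂ = 1 / (0.222) ≈ 4.50450, so M₂ = 4.50450 × 4.652 ≈ 20.9549 million.
ΔM = M₂ − M₁ = 20.9549 − 33.2286 = -12.2737 million.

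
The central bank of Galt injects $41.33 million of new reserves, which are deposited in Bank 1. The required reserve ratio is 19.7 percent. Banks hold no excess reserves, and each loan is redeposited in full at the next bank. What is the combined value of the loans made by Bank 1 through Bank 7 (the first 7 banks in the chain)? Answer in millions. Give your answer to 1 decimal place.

$132.2 million

Bank i lends (1 − rr)^i of the original deposit: Bank 1 lends 41.33·0.8030 ≈ 33.1880, Bank 2 lends 41.33·0.8030² ≈ 26.6500, and so on.
Summing a geometric series: total = 41.33·[0.8030·(1 − 0.8030^7) / (1 − 0.8030)] ≈ 132.1990 million.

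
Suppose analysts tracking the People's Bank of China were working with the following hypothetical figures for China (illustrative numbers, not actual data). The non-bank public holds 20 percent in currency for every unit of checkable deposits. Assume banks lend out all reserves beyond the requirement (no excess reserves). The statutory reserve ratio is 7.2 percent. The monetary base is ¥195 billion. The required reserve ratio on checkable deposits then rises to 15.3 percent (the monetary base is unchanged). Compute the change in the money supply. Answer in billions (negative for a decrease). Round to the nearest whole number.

-197 billion

Initially m₁ = (1 + 0.2) / (0.072 + 0.2) ≈ 4.4118, so M₁ = 4.4118 × 195 = 860.301 billion.
After the change m₂ = (1 + 0.2) / (0.153 + 0.2) ≈ 3.3994, so M₂ = 3.3994 × 195 = 662.883 billion.
ΔM = M₂ − M₁ = 662.883 − 860.301 = -197.418 billion.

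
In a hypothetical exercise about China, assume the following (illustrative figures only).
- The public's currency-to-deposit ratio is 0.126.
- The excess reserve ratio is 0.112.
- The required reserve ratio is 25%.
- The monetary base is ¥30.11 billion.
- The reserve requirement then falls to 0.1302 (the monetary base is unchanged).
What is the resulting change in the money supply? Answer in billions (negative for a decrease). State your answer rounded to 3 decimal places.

¥22.605 billion

Initially m₁ = (1 + 0.126) / (0.25 + 0.112 + 0.126) ≈ 2.307377, so M₁ = 2.307377 × 30.11 ≈ 69.4751 billion.
After the change m₂ = (1 + 0.126) / (0.1302 + 0.112 + 0.126) ≈ 3.058121, so M₂ = 3.058121 × 30.11 ≈ 92.08 billion.
ΔM = M₂ − M₁ = 92.08 − 69.4751 = 22.6049 billion.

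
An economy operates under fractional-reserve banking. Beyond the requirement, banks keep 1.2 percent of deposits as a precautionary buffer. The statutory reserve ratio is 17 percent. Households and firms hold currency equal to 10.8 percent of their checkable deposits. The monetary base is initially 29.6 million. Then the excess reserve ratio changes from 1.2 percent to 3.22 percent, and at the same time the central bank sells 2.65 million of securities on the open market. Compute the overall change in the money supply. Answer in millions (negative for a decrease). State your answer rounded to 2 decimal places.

-16.83 million

Before: m₁ = (1 + 0.108) / (0.17 + 0.012 + 0.108) ≈ 3.82069, MB₁ = 29.6, so M₁ = 3.82069 × 29.6 ≈ 113.0924 million.
After: m₂ = (1 + 0.108) / (0.17 + 0.0322 + 0.108) ≈ 3.57189, MB₂ = 29.6 − 2.65 = 26.95, so M₂ = 3.57189 × 26.95 ≈ 96.2624 million.
ΔM = M₂ − M₁ = 96.2624 − 113.0924 = -16.83 million.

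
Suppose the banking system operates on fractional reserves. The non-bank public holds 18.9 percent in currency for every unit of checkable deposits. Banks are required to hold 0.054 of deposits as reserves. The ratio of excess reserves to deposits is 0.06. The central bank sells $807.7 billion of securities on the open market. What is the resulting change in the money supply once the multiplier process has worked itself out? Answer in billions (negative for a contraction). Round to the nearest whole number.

The money multiplier is m = (1 + c) / (rr + e + c) = (1 + 0.189) / (0.054 + 0.06 + 0.189) ≈ 3.9241.
The sale removes 807.7 billion of base, so ΔM = m × ΔMB = 3.9241 × (−807.7) ≈ -3169.4956 billion.

-3169 billion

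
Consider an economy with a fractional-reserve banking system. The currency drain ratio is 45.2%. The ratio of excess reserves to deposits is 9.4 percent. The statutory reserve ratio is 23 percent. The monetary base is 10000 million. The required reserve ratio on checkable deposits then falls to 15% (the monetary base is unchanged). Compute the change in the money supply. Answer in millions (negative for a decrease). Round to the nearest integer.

2151 million

Initially m₁ = (1 + 0.452) / (0.23 + 0.094 + 0.452) ≈ 1.87113, so M₁ = 1.87113 × 10000 = 18711.3 million.
After the change m₂ = (1 + 0.452) / (0.15 + 0.094 + 0.452) ≈ 2.08621, so M₂ = 2.08621 × 10000 = 20862.1 million.
ΔM = M₂ − M₁ = 20862.1 − 18711.3 = 2150.8 million.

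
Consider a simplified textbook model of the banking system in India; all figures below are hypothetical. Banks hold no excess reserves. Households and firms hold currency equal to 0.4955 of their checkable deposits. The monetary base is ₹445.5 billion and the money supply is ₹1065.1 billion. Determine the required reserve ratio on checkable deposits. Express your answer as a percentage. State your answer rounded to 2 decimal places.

Using m = M/MB = 1065.1/445.5 ≈ 2.390797. Since m = (1 + c)/(c + rr + e), the denominator satisfies c + rr + e = (1 + c)/m = (1 + 0.4955) / 2.390797 ≈ 0.625524.
With c = 0.4955 and e = 0, the required reserve ratio on checkable deposits is 0.625524 − 0.4955 − 0 = 0.130024.

13.00%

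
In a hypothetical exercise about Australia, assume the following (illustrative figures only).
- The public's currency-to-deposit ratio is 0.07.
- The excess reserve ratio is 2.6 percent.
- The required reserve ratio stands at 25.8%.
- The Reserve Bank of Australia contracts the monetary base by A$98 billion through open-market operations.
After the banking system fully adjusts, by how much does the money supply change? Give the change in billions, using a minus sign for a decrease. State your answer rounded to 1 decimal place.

-296.2 billion

The money multiplier is m = (1 + c) / (rr + e + c) = (1 + 0.07) / (0.258 + 0.026 + 0.07) ≈ 3.0226.
The sale removes 98 billion of base, so ΔM = m × ΔMB = 3.0226 × (−98) = -296.2148 billion.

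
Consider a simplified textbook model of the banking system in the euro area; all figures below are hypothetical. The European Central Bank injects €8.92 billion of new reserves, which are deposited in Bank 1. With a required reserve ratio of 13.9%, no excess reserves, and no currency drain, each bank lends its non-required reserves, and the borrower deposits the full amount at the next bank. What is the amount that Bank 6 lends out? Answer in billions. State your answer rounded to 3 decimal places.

€3.634 billion

Each bank lends a fraction (1 − rr) = 0.8610 of the deposit it receives, so Bank 6 receives 8.92·0.8610^5 and lends 8.92·0.8610^6 ≈ 3.6340 billion.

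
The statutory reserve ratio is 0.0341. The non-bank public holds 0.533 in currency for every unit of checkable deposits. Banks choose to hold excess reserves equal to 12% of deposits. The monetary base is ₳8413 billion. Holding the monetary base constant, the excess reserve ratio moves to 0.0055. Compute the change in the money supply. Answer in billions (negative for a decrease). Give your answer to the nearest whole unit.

Initially m₁ = (1 + 0.533) / (0.0341 + 0.12 + 0.533) ≈ 2.23112, so M₁ = 2.23112 × 8413 ≈ 18770.4126 billion.
After the change m₂ = (1 + 0.533) / (0.0341 + 0.0055 + 0.533) ≈ 2.67726, so M₂ = 2.67726 × 8413 ≈ 22523.7884 billion.
ΔM = M₂ − M₁ = 22523.7884 − 18770.4126 = 3753.3758 billion.

₳3753 billion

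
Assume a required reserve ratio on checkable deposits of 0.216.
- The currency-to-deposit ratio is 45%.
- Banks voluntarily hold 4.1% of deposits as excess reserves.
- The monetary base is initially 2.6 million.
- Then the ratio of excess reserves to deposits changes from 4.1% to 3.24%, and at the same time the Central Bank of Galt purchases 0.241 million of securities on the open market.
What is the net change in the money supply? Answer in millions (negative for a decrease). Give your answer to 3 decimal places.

Before: m₁ = (1 + 0.45) / (0.216 + 0.041 + 0.45) ≈ 2.05092, MB₁ = 2.6, so M₁ = 2.05092 × 2.6 ≈ 5.3324 million.
After: m₂ = (1 + 0.45) / (0.216 + 0.0324 + 0.45) ≈ 2.07617, MB₂ = 2.6 + 0.241 = 2.841, so M₂ = 2.07617 × 2.841 ≈ 5.8984 million.
ΔM = M₂ − M₁ = 5.8984 − 5.3324 = 0.566 million.

0.566 million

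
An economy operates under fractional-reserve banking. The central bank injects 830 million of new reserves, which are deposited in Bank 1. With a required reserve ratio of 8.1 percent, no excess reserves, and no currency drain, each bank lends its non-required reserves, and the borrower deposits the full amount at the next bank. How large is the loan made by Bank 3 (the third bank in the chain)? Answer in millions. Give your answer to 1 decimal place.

Each bank lends a fraction (1 − rr) = 0.9190 of the deposit it receives, so Bank 3 receives 830·0.9190^2 and lends 830·0.9190^3 ≈ 644.2058 million.

644.2 million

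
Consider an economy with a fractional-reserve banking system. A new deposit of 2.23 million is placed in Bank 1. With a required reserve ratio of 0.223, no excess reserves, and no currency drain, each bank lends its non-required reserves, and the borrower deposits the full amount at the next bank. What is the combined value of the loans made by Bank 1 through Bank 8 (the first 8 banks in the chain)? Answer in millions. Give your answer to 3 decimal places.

6.738 million

Bank i lends (1 − rr)^i of the original deposit: Bank 1 lends 2.23·0.7770 ≈ 1.7327, Bank 2 lends 2.23·0.7770² ≈ 1.3463, and so on.
Summing a geometric series: total = 2.23·[0.7770·(1 − 0.7770^8) / (1 − 0.7770)] ≈ 6.7377 million.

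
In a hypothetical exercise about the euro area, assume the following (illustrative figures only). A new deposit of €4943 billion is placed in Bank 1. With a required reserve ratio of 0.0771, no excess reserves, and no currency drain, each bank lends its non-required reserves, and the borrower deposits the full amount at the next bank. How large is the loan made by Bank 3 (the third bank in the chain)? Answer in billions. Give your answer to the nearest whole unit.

€3886 billion

Each bank lends a fraction (1 − rr) = 0.9229 of the deposit it receives, so Bank 3 receives 4943·0.9229^2 and lends 4943·0.9229^3 ≈ 3885.5683 billion.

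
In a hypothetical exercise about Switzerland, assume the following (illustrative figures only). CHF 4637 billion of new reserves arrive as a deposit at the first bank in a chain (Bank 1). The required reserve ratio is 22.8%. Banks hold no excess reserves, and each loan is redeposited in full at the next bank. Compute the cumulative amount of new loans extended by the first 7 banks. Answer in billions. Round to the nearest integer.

CHF 13135 billion

Bank i lends (1 − rr)^i of the original deposit: Bank 1 lends 4637·0.7720 = 3579.7640, Bank 2 lends 4637·0.7720² ≈ 2763.5778, and so on.
Summing a geometric series: total = 4637·[0.7720·(1 − 0.7720^7) / (1 − 0.7720)] ≈ 13134.8138 billion.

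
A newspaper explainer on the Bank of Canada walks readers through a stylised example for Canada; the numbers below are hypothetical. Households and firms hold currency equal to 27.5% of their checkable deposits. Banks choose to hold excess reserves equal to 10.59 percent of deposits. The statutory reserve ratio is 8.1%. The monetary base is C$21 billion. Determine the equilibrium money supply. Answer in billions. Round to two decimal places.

C$57.97 billion

The money multiplier is m = (1 + c) / (rr + e + c) = (1 + 0.275) / (0.081 + 0.1059 + 0.275) ≈ 2.76034.
So M = m × MB = 2.76034 × 21 ≈ 57.9671 billion.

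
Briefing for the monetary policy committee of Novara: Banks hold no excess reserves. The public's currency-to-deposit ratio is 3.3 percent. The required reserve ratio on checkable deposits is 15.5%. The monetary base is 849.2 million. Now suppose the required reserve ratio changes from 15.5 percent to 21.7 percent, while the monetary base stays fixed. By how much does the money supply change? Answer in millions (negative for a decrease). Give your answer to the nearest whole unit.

Initially m₁ = (1 + 0.033) / (0.155 + 0.033) ≈ 5.4947, so M₁ = 5.4947 × 849.2 ≈ 4666.0992 million.
After the change m₂ = (1 + 0.033) / (0.217 + 0.033) = 4.1320, so M₂ = 4.1320 × 849.2 = 3508.8944 million.
ΔM = M₂ − M₁ = 3508.8944 − 4666.0992 = -1157.2048 million.

-1157 million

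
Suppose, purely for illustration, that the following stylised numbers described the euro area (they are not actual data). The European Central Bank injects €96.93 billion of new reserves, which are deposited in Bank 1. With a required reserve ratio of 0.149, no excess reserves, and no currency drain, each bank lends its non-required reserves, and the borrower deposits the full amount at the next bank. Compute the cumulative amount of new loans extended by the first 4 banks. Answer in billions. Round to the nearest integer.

Bank i lends (1 − rr)^i of the original deposit: Bank 1 lends 96.93·0.8510 ≈ 82.4874, Bank 2 lends 96.93·0.8510² ≈ 70.1968, and so on.
Summing a geometric series: total = 96.93·[0.8510·(1 − 0.8510^4) / (1 − 0.8510)] ≈ 263.2583 billion.

€263 billion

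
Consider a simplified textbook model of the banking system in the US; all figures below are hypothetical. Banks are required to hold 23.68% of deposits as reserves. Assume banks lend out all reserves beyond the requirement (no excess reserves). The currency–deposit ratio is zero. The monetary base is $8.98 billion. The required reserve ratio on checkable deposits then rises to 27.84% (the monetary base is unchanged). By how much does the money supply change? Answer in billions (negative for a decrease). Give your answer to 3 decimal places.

-5.667 billion

Initially m₁ = 1 / (0.2368) ≈ 4.22297, so M₁ = 4.22297 × 8.98 ≈ 37.9223 billion.
After the change m₂ = 1 / (0.2784) ≈ 3.59195, so M₂ = 3.59195 × 8.98 ≈ 32.2557 billion.
ΔM = M₂ − M₁ = 32.2557 − 37.9223 = -5.6666 billion.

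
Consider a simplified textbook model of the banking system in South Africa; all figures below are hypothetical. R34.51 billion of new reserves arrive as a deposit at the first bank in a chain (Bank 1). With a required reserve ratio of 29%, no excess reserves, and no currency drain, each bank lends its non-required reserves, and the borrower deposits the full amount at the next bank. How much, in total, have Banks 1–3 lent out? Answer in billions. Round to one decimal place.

Bank i lends (1 − rr)^i of the original deposit: Bank 1 lends 34.51·0.7100 = 24.5021, Bank 2 lends 34.51·0.7100² ≈ 17.3965, and so on.
Summing a geometric series: total = 34.51·[0.7100·(1 − 0.7100^3) / (1 − 0.7100)] ≈ 54.2501 billion.

R54.3 billion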